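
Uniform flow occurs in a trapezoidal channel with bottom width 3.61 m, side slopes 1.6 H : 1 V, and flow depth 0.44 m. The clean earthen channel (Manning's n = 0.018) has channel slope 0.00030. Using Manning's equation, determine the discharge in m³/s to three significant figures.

A = (b + z·y)·y = (3.61 + 1.6×0.44)×0.44 = 1.898 m²
P = b + 2y√(1+z²) = 3.61 + 2×0.44×√(1+1.6²) = 5.270 m
R = A/P = 1.898/5.270 = 0.3602 m
Q = (1/n)·A·R^(2/3)·S^(1/2) = (1/0.018) × 1.898 × 0.3602^(2/3) × 0.00030^(1/2) = 0.9246 m³/s

0.925 m³/s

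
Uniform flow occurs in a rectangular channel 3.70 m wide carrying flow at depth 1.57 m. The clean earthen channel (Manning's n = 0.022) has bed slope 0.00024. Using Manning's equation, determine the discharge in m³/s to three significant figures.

A = b·y = 3.70 × 1.57 = 5.809 m²
P = b + 2y = 3.70 + 2×1.57 = 6.840 m
R = A/P = 5.809/6.840 = 0.8493 m
Q = (1/n)·A·R^(2/3)·S^(1/2) = (1/0.022) × 5.809 × 0.8493^(2/3) × 0.00024^(1/2) = 3.668 m³/s

3.67 m³/s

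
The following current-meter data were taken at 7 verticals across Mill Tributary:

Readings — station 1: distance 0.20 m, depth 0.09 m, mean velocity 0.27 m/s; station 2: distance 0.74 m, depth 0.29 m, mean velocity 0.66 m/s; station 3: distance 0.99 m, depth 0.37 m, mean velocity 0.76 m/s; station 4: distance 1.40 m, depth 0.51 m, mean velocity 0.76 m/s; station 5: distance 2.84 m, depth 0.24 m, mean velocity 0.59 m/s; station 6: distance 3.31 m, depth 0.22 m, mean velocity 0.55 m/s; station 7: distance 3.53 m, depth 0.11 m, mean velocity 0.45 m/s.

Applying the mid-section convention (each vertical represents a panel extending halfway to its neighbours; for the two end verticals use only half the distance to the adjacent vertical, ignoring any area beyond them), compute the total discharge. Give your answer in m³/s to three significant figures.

w_1 = (0.74 − 0.20)/2 = 0.27 m; q_1 = 0.27 × 0.09 × 0.27 = 0.006561 m³/s
w_2 = (0.99 − 0.20)/2 = 0.395 m; q_2 = 0.66 × 0.29 × 0.395 = 0.07560 m³/s
w_3 = (1.40 − 0.74)/2 = 0.33 m; q_3 = 0.76 × 0.37 × 0.33 = 0.09280 m³/s
w_4 = (2.84 − 0.99)/2 = 0.925 m; q_4 = 0.76 × 0.51 × 0.925 = 0.3585 m³/s
w_5 = (3.31 − 1.40)/2 = 0.955 m; q_5 = 0.59 × 0.24 × 0.955 = 0.1352 m³/s
w_6 = (3.53 − 2.84)/2 = 0.345 m; q_6 = 0.55 × 0.22 × 0.345 = 0.04175 m³/s
w_7 = (3.53 − 3.31)/2 = 0.11 m; q_7 = 0.45 × 0.11 × 0.11 = 0.005445 m³/s
Q = Σ qᵢ = 0.7159 m³/s

0.716 m³/s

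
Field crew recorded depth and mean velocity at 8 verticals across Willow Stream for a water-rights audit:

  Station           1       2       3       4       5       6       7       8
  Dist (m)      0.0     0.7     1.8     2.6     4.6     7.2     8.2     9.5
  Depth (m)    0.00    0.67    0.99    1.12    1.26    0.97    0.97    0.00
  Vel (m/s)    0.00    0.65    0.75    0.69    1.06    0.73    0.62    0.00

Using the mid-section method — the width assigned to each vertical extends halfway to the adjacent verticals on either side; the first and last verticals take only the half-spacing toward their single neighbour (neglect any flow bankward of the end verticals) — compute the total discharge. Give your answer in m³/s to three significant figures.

7.22 m³/s

w_2 = (1.8 − 0.0)/2 = 0.9 m; q_2 = 0.65 × 0.67 × 0.9 = 0.3920 m³/s
w_3 = (2.6 − 0.7)/2 = 0.95 m; q_3 = 0.75 × 0.99 × 0.95 = 0.7054 m³/s
w_4 = (4.6 − 1.8)/2 = 1.4 m; q_4 = 0.69 × 1.12 × 1.4 = 1.082 m³/s
w_5 = (7.2 − 2.6)/2 = 2.3 m; q_5 = 1.06 × 1.26 × 2.3 = 3.072 m³/s
w_6 = (8.2 − 4.6)/2 = 1.8 m; q_6 = 0.73 × 0.97 × 1.8 = 1.275 m³/s
w_7 = (9.5 − 7.2)/2 = 1.15 m; q_7 = 0.62 × 0.97 × 1.15 = 0.6916 m³/s
Stations 1, 8 contribute zero (depth or velocity is 0).
Q = Σ qᵢ = 7.217 m³/s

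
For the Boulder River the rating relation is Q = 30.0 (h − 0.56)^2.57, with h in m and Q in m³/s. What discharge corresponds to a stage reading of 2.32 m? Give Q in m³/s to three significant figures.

128 m³/s

Q = 30.0 × (2.32 − 0.56)^2.57 = 30.0 × 1.76^2.57 = 128.3 m³/s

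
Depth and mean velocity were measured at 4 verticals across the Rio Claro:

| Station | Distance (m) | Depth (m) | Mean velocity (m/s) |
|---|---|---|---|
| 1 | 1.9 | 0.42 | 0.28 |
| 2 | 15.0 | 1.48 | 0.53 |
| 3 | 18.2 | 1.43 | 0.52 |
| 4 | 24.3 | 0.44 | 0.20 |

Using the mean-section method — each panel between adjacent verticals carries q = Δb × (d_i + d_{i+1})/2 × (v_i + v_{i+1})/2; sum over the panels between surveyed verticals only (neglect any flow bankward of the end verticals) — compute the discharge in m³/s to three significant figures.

9.54 m³/s

Panel 1-2: Δb = 13.1 m, d̄ = (0.42+1.48)/2 = 0.95, v̄ = (0.28+0.53)/2 = 0.405 → q = 13.1×0.95×0.405 = 5.040 m³/s
Panel 2-3: Δb = 3.2 m, d̄ = (1.48+1.43)/2 = 1.455, v̄ = (0.53+0.52)/2 = 0.525 → q = 3.2×1.455×0.525 = 2.444 m³/s
Panel 3-4: Δb = 6.1 m, d̄ = (1.43+0.44)/2 = 0.935, v̄ = (0.52+0.20)/2 = 0.36 → q = 6.1×0.935×0.36 = 2.053 m³/s
Q = Σ q = 9.538 m³/s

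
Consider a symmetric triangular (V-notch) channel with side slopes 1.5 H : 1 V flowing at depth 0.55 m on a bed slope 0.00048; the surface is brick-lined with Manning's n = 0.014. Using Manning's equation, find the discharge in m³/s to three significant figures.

0.266 m³/s

A = z·y² = 1.5×0.55² = 0.4538 m²
P = 2y√(1+z²) = 2×0.55×√(1+1.5²) = 1.983 m
R = A/P = 0.4538/1.983 = 0.2288 m
Q = (1/n)·A·R^(2/3)·S^(1/2) = (1/0.014) × 0.4538 × 0.2288^(2/3) × 0.00048^(1/2) = 0.2656 m³/s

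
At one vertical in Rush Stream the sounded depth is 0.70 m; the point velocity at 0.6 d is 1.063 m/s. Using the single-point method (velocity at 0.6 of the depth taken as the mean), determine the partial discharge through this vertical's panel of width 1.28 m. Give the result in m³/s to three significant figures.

0.952 m³/s

v̄ = v₀.₆ = 1.063 m/s
q = v̄ × d × w = 1.063 × 0.70 × 1.28 = 0.9524 m³/s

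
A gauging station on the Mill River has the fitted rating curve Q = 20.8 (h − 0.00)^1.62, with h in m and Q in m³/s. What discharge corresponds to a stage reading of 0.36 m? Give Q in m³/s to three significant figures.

Q = 20.8 × (0.36 − 0.00)^1.62 = 20.8 × 0.36^1.62 = 3.974 m³/s

3.97 m³/s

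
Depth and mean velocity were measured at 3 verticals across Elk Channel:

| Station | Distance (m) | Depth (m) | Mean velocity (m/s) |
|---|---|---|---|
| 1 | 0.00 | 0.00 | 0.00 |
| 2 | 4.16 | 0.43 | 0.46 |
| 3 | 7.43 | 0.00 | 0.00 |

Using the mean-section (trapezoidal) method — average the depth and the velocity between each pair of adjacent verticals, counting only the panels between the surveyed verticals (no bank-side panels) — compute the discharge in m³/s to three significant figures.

0.367 m³/s

Panel 1-2: Δb = 4.16 m, d̄ = (0.00+0.43)/2 = 0.215, v̄ = (0.00+0.46)/2 = 0.23 → q = 4.16×0.215×0.23 = 0.2057 m³/s
Panel 2-3: Δb = 3.27 m, d̄ = (0.43+0.00)/2 = 0.215, v̄ = (0.46+0.00)/2 = 0.23 → q = 3.27×0.215×0.23 = 0.1617 m³/s
Q = Σ q = 0.3674 m³/s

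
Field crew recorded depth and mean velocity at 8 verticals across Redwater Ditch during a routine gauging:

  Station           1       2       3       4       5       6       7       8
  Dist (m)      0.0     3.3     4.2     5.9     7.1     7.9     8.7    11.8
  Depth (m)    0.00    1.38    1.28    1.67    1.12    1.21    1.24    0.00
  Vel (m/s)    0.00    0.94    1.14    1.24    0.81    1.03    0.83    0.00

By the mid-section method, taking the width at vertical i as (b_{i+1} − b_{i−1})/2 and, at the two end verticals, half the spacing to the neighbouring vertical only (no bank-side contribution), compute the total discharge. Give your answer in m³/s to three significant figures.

11.5 m³/s

w_2 = (4.2 − 0.0)/2 = 2.1 m; q_2 = 0.94 × 1.38 × 2.1 = 2.724 m³/s
w_3 = (5.9 − 3.3)/2 = 1.3 m; q_3 = 1.14 × 1.28 × 1.3 = 1.897 m³/s
w_4 = (7.1 − 4.2)/2 = 1.45 m; q_4 = 1.24 × 1.67 × 1.45 = 3.003 m³/s
w_5 = (7.9 − 5.9)/2 = 1 m; q_5 = 0.81 × 1.12 × 1 = 0.9072 m³/s
w_6 = (8.7 − 7.1)/2 = 0.8 m; q_6 = 1.03 × 1.21 × 0.8 = 0.9970 m³/s
w_7 = (11.8 − 7.9)/2 = 1.95 m; q_7 = 0.83 × 1.24 × 1.95 = 2.007 m³/s
Stations 1, 8 contribute zero (depth or velocity is 0).
Q = Σ qᵢ = 11.53 m³/s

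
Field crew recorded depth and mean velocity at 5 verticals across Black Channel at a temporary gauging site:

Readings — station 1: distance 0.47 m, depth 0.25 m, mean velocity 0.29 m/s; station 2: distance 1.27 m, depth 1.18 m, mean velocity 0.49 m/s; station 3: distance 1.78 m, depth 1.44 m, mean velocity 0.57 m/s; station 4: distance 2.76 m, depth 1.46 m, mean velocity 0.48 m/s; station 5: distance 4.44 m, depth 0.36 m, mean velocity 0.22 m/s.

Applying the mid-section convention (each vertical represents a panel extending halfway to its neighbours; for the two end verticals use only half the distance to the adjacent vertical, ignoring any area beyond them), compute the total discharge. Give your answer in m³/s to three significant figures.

2.02 m³/s

w_1 = (1.27 − 0.47)/2 = 0.4 m; q_1 = 0.29 × 0.25 × 0.4 = 0.02900 m³/s
w_2 = (1.78 − 0.47)/2 = 0.655 m; q_2 = 0.49 × 1.18 × 0.655 = 0.3787 m³/s
w_3 = (2.76 − 1.27)/2 = 0.745 m; q_3 = 0.57 × 1.44 × 0.745 = 0.6115 m³/s
w_4 = (4.44 − 1.78)/2 = 1.33 m; q_4 = 0.48 × 1.46 × 1.33 = 0.9321 m³/s
w_5 = (4.44 − 2.76)/2 = 0.84 m; q_5 = 0.22 × 0.36 × 0.84 = 0.06653 m³/s
Q = Σ qᵢ = 2.018 m³/s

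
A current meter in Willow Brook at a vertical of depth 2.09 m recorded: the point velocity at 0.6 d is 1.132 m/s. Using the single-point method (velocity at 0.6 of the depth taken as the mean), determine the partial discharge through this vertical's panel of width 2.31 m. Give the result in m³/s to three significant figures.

5.47 m³/s

v̄ = v₀.₆ = 1.132 m/s
q = v̄ × d × w = 1.132 × 2.09 × 2.31 = 5.465 m³/s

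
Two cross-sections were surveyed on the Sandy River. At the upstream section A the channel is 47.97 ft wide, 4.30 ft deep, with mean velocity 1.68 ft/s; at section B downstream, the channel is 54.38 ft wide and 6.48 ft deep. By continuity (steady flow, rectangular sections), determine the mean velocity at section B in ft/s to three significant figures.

Q = A₁V₁ = (47.97×4.30) × 1.68 = 346.5 ft³/s
A₂ = 54.38 × 6.48 = 352.4 ft²
V₂ = Q/A₂ = 346.5/352.4 = 0.9834 ft/s

0.983 ft/s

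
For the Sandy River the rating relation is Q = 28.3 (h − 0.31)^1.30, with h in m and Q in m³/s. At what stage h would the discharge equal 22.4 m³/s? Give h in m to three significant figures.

1.15 m

h − h₀ = (Q/C)^(1/b) = (22.4/28.3)^(1/1.30) = 0.8354 m
h = 0.31 + 0.8354 = 1.145 m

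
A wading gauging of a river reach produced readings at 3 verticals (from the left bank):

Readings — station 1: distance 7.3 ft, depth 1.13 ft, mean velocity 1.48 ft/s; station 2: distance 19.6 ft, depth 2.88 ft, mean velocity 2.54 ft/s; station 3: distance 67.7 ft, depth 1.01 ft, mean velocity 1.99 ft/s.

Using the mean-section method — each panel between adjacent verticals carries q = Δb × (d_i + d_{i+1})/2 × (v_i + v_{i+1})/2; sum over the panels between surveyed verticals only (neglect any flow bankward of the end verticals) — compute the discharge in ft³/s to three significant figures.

Panel 1-2: Δb = 12.3 ft, d̄ = (1.13+2.88)/2 = 2.005, v̄ = (1.48+2.54)/2 = 2.01 → q = 12.3×2.005×2.01 = 49.57 ft³/s
Panel 2-3: Δb = 48.1 ft, d̄ = (2.88+1.01)/2 = 1.945, v̄ = (2.54+1.99)/2 = 2.265 → q = 48.1×1.945×2.265 = 211.9 ft³/s
Q = Σ q = 261.5 ft³/s

261 ft³/s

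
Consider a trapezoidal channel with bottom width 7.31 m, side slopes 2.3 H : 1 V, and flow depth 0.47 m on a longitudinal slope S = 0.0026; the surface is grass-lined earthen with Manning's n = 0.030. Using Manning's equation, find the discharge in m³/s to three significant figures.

A = (b + z·y)·y = (7.31 + 2.3×0.47)×0.47 = 3.944 m²
P = b + 2y√(1+z²) = 7.31 + 2×0.47×√(1+2.3²) = 9.668 m
R = A/P = 3.944/9.668 = 0.4079 m
Q = (1/n)·A·R^(2/3)·S^(1/2) = (1/0.030) × 3.944 × 0.4079^(2/3) × 0.0026^(1/2) = 3.687 m³/s

3.69 m³/s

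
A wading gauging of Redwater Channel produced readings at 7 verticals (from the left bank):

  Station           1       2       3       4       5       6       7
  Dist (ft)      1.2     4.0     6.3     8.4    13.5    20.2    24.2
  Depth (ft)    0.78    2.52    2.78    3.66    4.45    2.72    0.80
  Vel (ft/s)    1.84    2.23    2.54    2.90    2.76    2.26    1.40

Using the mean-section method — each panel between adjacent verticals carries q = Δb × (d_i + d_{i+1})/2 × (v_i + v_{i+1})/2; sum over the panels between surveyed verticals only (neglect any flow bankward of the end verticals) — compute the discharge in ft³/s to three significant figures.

174 ft³/s

Panel 1-2: Δb = 2.8 ft, d̄ = (0.78+2.52)/2 = 1.65, v̄ = (1.84+2.23)/2 = 2.035 → q = 2.8×1.65×2.035 = 9.402 ft³/s
Panel 2-3: Δb = 2.3 ft, d̄ = (2.52+2.78)/2 = 2.65, v̄ = (2.23+2.54)/2 = 2.385 → q = 2.3×2.65×2.385 = 14.54 ft³/s
Panel 3-4: Δb = 2.1 ft, d̄ = (2.78+3.66)/2 = 3.22, v̄ = (2.54+2.90)/2 = 2.72 → q = 2.1×3.22×2.72 = 18.39 ft³/s
Panel 4-5: Δb = 5.1 ft, d̄ = (3.66+4.45)/2 = 4.055, v̄ = (2.90+2.76)/2 = 2.83 → q = 5.1×4.055×2.83 = 58.53 ft³/s
Panel 5-6: Δb = 6.7 ft, d̄ = (4.45+2.72)/2 = 3.585, v̄ = (2.76+2.26)/2 = 2.51 → q = 6.7×3.585×2.51 = 60.29 ft³/s
Panel 6-7: Δb = 4 ft, d̄ = (2.72+0.80)/2 = 1.76, v̄ = (2.26+1.40)/2 = 1.83 → q = 4×1.76×1.83 = 12.88 ft³/s
Q = Σ q = 174.0 ft³/s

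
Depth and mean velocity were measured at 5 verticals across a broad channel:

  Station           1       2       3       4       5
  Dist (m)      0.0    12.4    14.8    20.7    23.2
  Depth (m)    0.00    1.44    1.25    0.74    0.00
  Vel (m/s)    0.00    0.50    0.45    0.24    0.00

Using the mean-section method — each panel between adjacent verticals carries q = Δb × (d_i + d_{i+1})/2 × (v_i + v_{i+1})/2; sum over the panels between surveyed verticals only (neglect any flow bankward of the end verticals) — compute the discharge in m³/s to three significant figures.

Panel 1-2: Δb = 12.4 m, d̄ = (0.00+1.44)/2 = 0.72, v̄ = (0.00+0.50)/2 = 0.25 → q = 12.4×0.72×0.25 = 2.232 m³/s
Panel 2-3: Δb = 2.4 m, d̄ = (1.44+1.25)/2 = 1.345, v̄ = (0.50+0.45)/2 = 0.475 → q = 2.4×1.345×0.475 = 1.533 m³/s
Panel 3-4: Δb = 5.9 m, d̄ = (1.25+0.74)/2 = 0.995, v̄ = (0.45+0.24)/2 = 0.345 → q = 5.9×0.995×0.345 = 2.025 m³/s
Panel 4-5: Δb = 2.5 m, d̄ = (0.74+0.00)/2 = 0.37, v̄ = (0.24+0.00)/2 = 0.12 → q = 2.5×0.37×0.12 = 0.1110 m³/s
Q = Σ q = 5.902 m³/s

5.90 m³/s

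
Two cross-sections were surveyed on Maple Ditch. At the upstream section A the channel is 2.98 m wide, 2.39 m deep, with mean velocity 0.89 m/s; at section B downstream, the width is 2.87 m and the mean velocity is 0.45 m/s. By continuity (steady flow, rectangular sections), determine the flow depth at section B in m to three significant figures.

Q = A₁V₁ = (2.98×2.39) × 0.89 = 6.339 m³/s
d₂ = Q/(b₂ V₂) = 6.339/(2.87×0.45) = 4.908 m

4.91 m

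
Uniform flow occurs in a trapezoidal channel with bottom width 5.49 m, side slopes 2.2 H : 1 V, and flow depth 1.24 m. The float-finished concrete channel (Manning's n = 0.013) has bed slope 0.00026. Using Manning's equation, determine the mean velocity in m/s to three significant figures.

A = (b + z·y)·y = (5.49 + 2.2×1.24)×1.24 = 10.19 m²
P = b + 2y√(1+z²) = 5.49 + 2×1.24×√(1+2.2²) = 11.48 m
R = A/P = 10.19/11.48 = 0.8874 m
Q = (1/n)·A·R^(2/3)·S^(1/2) = (1/0.013) × 10.19 × 0.8874^(2/3) × 0.00026^(1/2) = 11.67 m³/s
V = Q/A = 11.67/10.19 = 1.145 m/s

1.15 m/s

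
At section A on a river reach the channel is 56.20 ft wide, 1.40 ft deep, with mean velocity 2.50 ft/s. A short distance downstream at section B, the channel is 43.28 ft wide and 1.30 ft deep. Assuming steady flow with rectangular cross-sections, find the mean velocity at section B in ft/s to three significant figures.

Q = A₁V₁ = (56.20×1.40) × 2.50 = 196.7 ft³/s
A₂ = 43.28 × 1.30 = 56.26 ft²
V₂ = Q/A₂ = 196.7/56.26 = 3.496 ft/s

3.50 ft/s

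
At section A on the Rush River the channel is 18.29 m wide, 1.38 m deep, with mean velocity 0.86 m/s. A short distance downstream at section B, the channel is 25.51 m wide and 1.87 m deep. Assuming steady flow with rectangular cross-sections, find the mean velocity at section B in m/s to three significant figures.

Q = A₁V₁ = (18.29×1.38) × 0.86 = 21.71 m³/s
A₂ = 25.51 × 1.87 = 47.70 m²
V₂ = Q/A₂ = 21.71/47.70 = 0.4550 m/s

0.455 m/s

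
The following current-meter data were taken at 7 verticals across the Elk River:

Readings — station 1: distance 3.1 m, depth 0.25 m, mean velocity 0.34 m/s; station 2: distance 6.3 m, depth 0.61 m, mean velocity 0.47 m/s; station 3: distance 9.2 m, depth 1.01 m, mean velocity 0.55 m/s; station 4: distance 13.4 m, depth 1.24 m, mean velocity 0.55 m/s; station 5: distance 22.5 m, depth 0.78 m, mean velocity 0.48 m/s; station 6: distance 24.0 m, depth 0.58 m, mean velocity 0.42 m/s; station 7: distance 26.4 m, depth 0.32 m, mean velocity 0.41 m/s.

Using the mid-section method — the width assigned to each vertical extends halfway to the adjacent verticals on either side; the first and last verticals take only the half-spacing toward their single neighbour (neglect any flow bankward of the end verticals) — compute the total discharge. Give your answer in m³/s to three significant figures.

w_1 = (6.3 − 3.1)/2 = 1.6 m; q_1 = 0.34 × 0.25 × 1.6 = 0.1360 m³/s
w_2 = (9.2 − 3.1)/2 = 3.05 m; q_2 = 0.47 × 0.61 × 3.05 = 0.8744 m³/s
w_3 = (13.4 − 6.3)/2 = 3.55 m; q_3 = 0.55 × 1.01 × 3.55 = 1.972 m³/s
w_4 = (22.5 − 9.2)/2 = 6.65 m; q_4 = 0.55 × 1.24 × 6.65 = 4.535 m³/s
w_5 = (24.0 − 13.4)/2 = 5.3 m; q_5 = 0.48 × 0.78 × 5.3 = 1.984 m³/s
w_6 = (26.4 − 22.5)/2 = 1.95 m; q_6 = 0.42 × 0.58 × 1.95 = 0.4750 m³/s
w_7 = (26.4 − 24.0)/2 = 1.2 m; q_7 = 0.41 × 0.32 × 1.2 = 0.1574 m³/s
Q = Σ qᵢ = 10.13 m³/s

10.1 m³/s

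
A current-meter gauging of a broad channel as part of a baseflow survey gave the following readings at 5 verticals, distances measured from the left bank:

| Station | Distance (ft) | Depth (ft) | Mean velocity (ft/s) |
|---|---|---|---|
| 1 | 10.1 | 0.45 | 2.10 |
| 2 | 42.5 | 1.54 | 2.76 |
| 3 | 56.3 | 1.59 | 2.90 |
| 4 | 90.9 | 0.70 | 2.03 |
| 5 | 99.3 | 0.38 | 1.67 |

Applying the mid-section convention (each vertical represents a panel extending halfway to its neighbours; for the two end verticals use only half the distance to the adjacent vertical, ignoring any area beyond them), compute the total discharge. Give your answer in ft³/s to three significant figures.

258 ft³/s

w_1 = (42.5 − 10.1)/2 = 16.2 ft; q_1 = 2.10 × 0.45 × 16.2 = 15.31 ft³/s
w_2 = (56.3 − 10.1)/2 = 23.1 ft; q_2 = 2.76 × 1.54 × 23.1 = 98.18 ft³/s
w_3 = (90.9 − 42.5)/2 = 24.2 ft; q_3 = 2.90 × 1.59 × 24.2 = 111.6 ft³/s
w_4 = (99.3 − 56.3)/2 = 21.5 ft; q_4 = 2.03 × 0.70 × 21.5 = 30.55 ft³/s
w_5 = (99.3 − 90.9)/2 = 4.2 ft; q_5 = 1.67 × 0.38 × 4.2 = 2.665 ft³/s
Q = Σ qᵢ = 258.3 ft³/s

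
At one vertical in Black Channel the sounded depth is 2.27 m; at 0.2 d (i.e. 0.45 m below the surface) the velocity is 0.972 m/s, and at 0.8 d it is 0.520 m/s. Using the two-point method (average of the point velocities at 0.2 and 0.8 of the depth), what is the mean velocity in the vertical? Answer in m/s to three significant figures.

v̄ = (0.972 + 0.520) / 2 = 0.7460 m/s

0.746 m/s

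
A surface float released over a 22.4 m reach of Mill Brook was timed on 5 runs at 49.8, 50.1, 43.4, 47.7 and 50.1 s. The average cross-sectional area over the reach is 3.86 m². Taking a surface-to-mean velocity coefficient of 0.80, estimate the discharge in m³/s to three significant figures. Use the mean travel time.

t̄ = (49.8 + 50.1 + 43.4 + 47.7 + 50.1) / 5 = 48.22 s
v_surface = L / t̄ = 22.4 / 48.22 = 0.4645 m/s
v_mean = 0.80 × 0.4645 = 0.3716 m/s
Q = A × v_mean = 3.86 × 0.3716 = 1.434 m³/s

1.43 m³/s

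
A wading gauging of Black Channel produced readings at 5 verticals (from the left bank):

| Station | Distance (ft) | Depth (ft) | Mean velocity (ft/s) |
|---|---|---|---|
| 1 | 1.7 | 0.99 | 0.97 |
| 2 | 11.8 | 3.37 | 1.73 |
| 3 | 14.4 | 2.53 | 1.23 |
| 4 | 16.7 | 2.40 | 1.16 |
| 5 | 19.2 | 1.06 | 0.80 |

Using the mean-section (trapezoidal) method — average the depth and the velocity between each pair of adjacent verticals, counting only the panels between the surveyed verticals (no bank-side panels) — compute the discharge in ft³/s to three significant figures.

Panel 1-2: Δb = 10.1 ft, d̄ = (0.99+3.37)/2 = 2.18, v̄ = (0.97+1.73)/2 = 1.35 → q = 10.1×2.18×1.35 = 29.72 ft³/s
Panel 2-3: Δb = 2.6 ft, d̄ = (3.37+2.53)/2 = 2.95, v̄ = (1.73+1.23)/2 = 1.48 → q = 2.6×2.95×1.48 = 11.35 ft³/s
Panel 3-4: Δb = 2.3 ft, d̄ = (2.53+2.40)/2 = 2.465, v̄ = (1.23+1.16)/2 = 1.195 → q = 2.3×2.465×1.195 = 6.775 ft³/s
Panel 4-5: Δb = 2.5 ft, d̄ = (2.40+1.06)/2 = 1.73, v̄ = (1.16+0.80)/2 = 0.98 → q = 2.5×1.73×0.98 = 4.239 ft³/s
Q = Σ q = 52.09 ft³/s

52.1 ft³/s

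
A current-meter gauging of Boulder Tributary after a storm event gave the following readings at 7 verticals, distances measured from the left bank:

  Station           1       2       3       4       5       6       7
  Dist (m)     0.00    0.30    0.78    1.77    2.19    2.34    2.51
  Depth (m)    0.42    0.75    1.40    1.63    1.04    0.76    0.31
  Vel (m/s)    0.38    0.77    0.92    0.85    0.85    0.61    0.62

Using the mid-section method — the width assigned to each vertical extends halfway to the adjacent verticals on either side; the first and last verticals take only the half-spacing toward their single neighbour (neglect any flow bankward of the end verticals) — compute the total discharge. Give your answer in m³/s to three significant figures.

2.52 m³/s

w_1 = (0.30 − 0.00)/2 = 0.15 m; q_1 = 0.38 × 0.42 × 0.15 = 0.02394 m³/s
w_2 = (0.78 − 0.00)/2 = 0.39 m; q_2 = 0.77 × 0.75 × 0.39 = 0.2252 m³/s
w_3 = (1.77 − 0.30)/2 = 0.735 m; q_3 = 0.92 × 1.40 × 0.735 = 0.9467 m³/s
w_4 = (2.19 − 0.78)/2 = 0.705 m; q_4 = 0.85 × 1.63 × 0.705 = 0.9768 m³/s
w_5 = (2.34 − 1.77)/2 = 0.285 m; q_5 = 0.85 × 1.04 × 0.285 = 0.2519 m³/s
w_6 = (2.51 − 2.19)/2 = 0.16 m; q_6 = 0.61 × 0.76 × 0.16 = 0.07418 m³/s
w_7 = (2.51 − 2.34)/2 = 0.085 m; q_7 = 0.62 × 0.31 × 0.085 = 0.01634 m³/s
Q = Σ qᵢ = 2.515 m³/s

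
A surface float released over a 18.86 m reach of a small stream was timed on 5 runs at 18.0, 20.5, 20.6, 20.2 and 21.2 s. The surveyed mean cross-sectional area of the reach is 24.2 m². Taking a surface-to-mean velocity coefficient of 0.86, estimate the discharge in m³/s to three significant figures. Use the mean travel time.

t̄ = (18.0 + 20.5 + 20.6 + 20.2 + 21.2) / 5 = 20.1 s
v_surface = L / t̄ = 18.86 / 20.1 = 0.9383 m/s
v_mean = 0.86 × 0.9383 = 0.8069 m/s
Q = A × v_mean = 24.2 × 0.8069 = 19.53 m³/s

19.5 m³/s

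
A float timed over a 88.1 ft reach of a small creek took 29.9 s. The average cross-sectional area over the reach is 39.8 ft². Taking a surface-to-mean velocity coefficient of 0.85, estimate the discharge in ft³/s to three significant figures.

99.7 ft³/s

v_surface = L / t̄ = 88.1 / 29.9 = 2.946 ft/s
v_mean = 0.85 × 2.946 = 2.505 ft/s
Q = A × v_mean = 39.8 × 2.505 = 99.68 ft³/s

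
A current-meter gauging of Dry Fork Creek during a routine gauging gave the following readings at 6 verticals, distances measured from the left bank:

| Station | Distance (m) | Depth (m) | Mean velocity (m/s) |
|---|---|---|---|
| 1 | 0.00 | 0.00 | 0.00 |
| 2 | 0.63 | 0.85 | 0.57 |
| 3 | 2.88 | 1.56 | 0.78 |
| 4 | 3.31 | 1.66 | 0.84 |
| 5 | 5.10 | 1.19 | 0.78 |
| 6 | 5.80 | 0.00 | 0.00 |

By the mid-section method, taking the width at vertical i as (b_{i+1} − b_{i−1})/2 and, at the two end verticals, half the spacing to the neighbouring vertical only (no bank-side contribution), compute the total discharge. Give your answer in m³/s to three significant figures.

w_2 = (2.88 − 0.00)/2 = 1.44 m; q_2 = 0.57 × 0.85 × 1.44 = 0.6977 m³/s
w_3 = (3.31 − 0.63)/2 = 1.34 m; q_3 = 0.78 × 1.56 × 1.34 = 1.631 m³/s
w_4 = (5.10 − 2.88)/2 = 1.11 m; q_4 = 0.84 × 1.66 × 1.11 = 1.548 m³/s
w_5 = (5.80 − 3.31)/2 = 1.245 m; q_5 = 0.78 × 1.19 × 1.245 = 1.156 m³/s
Stations 1, 6 contribute zero (depth or velocity is 0).
Q = Σ qᵢ = 5.032 m³/s

5.03 m³/s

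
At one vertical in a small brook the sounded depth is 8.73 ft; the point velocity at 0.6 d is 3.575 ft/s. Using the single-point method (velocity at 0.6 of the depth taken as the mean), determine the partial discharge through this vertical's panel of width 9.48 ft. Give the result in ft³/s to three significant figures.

v̄ = v₀.₆ = 3.575 ft/s
q = v̄ × d × w = 3.575 × 8.73 × 9.48 = 295.9 ft³/s

296 ft³/s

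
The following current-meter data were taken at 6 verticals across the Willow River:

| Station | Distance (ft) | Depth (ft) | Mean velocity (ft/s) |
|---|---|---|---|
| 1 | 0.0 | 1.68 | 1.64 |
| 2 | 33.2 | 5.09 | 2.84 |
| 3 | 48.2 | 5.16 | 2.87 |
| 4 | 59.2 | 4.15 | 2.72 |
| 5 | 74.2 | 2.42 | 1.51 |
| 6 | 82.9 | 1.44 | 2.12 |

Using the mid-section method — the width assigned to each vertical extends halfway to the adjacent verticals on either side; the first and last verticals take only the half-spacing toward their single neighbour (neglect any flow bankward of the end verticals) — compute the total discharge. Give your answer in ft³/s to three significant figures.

790 ft³/s

w_1 = (33.2 − 0.0)/2 = 16.6 ft; q_1 = 1.64 × 1.68 × 16.6 = 45.74 ft³/s
w_2 = (48.2 − 0.0)/2 = 24.1 ft; q_2 = 2.84 × 5.09 × 24.1 = 348.4 ft³/s
w_3 = (59.2 − 33.2)/2 = 13 ft; q_3 = 2.87 × 5.16 × 13 = 192.5 ft³/s
w_4 = (74.2 − 48.2)/2 = 13 ft; q_4 = 2.72 × 4.15 × 13 = 146.7 ft³/s
w_5 = (82.9 − 59.2)/2 = 11.85 ft; q_5 = 1.51 × 2.42 × 11.85 = 43.30 ft³/s
w_6 = (82.9 − 74.2)/2 = 4.35 ft; q_6 = 2.12 × 1.44 × 4.35 = 13.28 ft³/s
Q = Σ qᵢ = 790.0 ft³/s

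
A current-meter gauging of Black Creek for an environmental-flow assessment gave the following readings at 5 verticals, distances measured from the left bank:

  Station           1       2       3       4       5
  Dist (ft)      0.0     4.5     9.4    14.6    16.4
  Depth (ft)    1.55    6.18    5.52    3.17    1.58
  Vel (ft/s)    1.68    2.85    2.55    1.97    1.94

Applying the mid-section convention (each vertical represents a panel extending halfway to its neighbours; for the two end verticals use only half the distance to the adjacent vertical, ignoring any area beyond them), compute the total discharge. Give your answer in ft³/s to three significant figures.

w_1 = (4.5 − 0.0)/2 = 2.25 ft; q_1 = 1.68 × 1.55 × 2.25 = 5.859 ft³/s
w_2 = (9.4 − 0.0)/2 = 4.7 ft; q_2 = 2.85 × 6.18 × 4.7 = 82.78 ft³/s
w_3 = (14.6 − 4.5)/2 = 5.05 ft; q_3 = 2.55 × 5.52 × 5.05 = 71.08 ft³/s
w_4 = (16.4 − 9.4)/2 = 3.5 ft; q_4 = 1.97 × 3.17 × 3.5 = 21.86 ft³/s
w_5 = (16.4 − 14.6)/2 = 0.9 ft; q_5 = 1.94 × 1.58 × 0.9 = 2.759 ft³/s
Q = Σ qᵢ = 184.3 ft³/s

184 ft³/s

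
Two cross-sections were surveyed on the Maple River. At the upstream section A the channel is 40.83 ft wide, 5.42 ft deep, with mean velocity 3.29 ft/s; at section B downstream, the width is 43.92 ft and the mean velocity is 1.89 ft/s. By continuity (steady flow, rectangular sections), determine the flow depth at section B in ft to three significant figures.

8.77 ft

Q = A₁V₁ = (40.83×5.42) × 3.29 = 728.1 ft³/s
d₂ = Q/(b₂ V₂) = 728.1/(43.92×1.89) = 8.771 ft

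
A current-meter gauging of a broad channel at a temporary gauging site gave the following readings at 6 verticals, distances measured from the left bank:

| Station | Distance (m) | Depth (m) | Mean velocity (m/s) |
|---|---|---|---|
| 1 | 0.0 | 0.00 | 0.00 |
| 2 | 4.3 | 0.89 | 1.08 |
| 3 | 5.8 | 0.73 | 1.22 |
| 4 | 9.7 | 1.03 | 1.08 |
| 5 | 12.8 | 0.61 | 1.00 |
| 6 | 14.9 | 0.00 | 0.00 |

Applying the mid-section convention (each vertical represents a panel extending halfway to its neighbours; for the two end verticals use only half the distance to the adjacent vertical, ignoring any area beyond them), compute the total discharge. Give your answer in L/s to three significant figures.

w_2 = (5.8 − 0.0)/2 = 2.9 m; q_2 = 1.08 × 0.89 × 2.9 = 2.787 m³/s
w_3 = (9.7 − 4.3)/2 = 2.7 m; q_3 = 1.22 × 0.73 × 2.7 = 2.405 m³/s
w_4 = (12.8 − 5.8)/2 = 3.5 m; q_4 = 1.08 × 1.03 × 3.5 = 3.893 m³/s
w_5 = (14.9 − 9.7)/2 = 2.6 m; q_5 = 1.00 × 0.61 × 2.6 = 1.586 m³/s
Stations 1, 6 contribute zero (depth or velocity is 0).
Q = Σ qᵢ = 10.67 m³/s
= 10.67 × 1000 = 10670 L/s

10700 L/s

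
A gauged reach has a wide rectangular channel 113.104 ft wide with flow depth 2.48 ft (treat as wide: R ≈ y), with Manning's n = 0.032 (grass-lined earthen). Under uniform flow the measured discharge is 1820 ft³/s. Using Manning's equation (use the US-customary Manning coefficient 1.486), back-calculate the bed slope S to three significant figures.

0.00582

A = b·y = 113.104 × 2.48 = 280.5 ft²
Wide channel: R ≈ y = 2.48 ft
S = (Q·n / (1.486·A·R^(2/3)))² = (1820×0.032 / (1.486×280.5×1.832))² = 0.005816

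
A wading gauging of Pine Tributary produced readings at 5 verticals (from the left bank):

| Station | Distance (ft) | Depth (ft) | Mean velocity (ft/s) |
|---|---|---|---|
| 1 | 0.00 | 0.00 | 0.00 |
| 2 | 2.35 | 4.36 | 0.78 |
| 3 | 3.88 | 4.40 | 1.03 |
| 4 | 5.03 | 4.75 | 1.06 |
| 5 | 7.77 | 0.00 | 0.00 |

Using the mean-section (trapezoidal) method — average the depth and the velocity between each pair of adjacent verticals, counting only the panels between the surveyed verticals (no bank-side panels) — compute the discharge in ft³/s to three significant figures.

Panel 1-2: Δb = 2.35 ft, d̄ = (0.00+4.36)/2 = 2.18, v̄ = (0.00+0.78)/2 = 0.39 → q = 2.35×2.18×0.39 = 1.998 ft³/s
Panel 2-3: Δb = 1.53 ft, d̄ = (4.36+4.40)/2 = 4.38, v̄ = (0.78+1.03)/2 = 0.905 → q = 1.53×4.38×0.905 = 6.065 ft³/s
Panel 3-4: Δb = 1.15 ft, d̄ = (4.40+4.75)/2 = 4.575, v̄ = (1.03+1.06)/2 = 1.045 → q = 1.15×4.575×1.045 = 5.498 ft³/s
Panel 4-5: Δb = 2.74 ft, d̄ = (4.75+0.00)/2 = 2.375, v̄ = (1.06+0.00)/2 = 0.53 → q = 2.74×2.375×0.53 = 3.449 ft³/s
Q = Σ q = 17.01 ft³/s

17.0 ft³/s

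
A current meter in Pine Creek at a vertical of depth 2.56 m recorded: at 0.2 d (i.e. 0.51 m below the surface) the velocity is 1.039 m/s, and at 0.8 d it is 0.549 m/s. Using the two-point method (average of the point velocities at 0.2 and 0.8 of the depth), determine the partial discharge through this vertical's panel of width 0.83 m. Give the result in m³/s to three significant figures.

v̄ = (1.039 + 0.549) / 2 = 0.7940 m/s
q = v̄ × d × w = 0.7940 × 2.56 × 0.83 = 1.687 m³/s

1.69 m³/s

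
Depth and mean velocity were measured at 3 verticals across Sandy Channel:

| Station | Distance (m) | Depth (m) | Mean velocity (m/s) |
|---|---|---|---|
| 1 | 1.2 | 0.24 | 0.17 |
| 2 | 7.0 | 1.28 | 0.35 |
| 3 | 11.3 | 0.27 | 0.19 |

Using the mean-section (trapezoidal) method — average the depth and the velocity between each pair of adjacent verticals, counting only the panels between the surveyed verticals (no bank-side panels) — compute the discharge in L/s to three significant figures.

2050 L/s

Panel 1-2: Δb = 5.8 m, d̄ = (0.24+1.28)/2 = 0.76, v̄ = (0.17+0.35)/2 = 0.26 → q = 5.8×0.76×0.26 = 1.146 m³/s
Panel 2-3: Δb = 4.3 m, d̄ = (1.28+0.27)/2 = 0.775, v̄ = (0.35+0.19)/2 = 0.27 → q = 4.3×0.775×0.27 = 0.8998 m³/s
Q = Σ q = 2.046 m³/s
= 2.046 × 1000 = 2046 L/s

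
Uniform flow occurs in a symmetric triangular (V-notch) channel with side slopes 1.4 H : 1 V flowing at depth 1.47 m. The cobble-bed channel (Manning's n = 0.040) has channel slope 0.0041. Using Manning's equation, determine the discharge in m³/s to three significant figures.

3.44 m³/s

A = z·y² = 1.4×1.47² = 3.025 m²
P = 2y√(1+z²) = 2×1.47×√(1+1.4²) = 5.058 m
R = A/P = 3.025/5.058 = 0.5981 m
Q = (1/n)·A·R^(2/3)·S^(1/2) = (1/0.040) × 3.025 × 0.5981^(2/3) × 0.0041^(1/2) = 3.438 m³/s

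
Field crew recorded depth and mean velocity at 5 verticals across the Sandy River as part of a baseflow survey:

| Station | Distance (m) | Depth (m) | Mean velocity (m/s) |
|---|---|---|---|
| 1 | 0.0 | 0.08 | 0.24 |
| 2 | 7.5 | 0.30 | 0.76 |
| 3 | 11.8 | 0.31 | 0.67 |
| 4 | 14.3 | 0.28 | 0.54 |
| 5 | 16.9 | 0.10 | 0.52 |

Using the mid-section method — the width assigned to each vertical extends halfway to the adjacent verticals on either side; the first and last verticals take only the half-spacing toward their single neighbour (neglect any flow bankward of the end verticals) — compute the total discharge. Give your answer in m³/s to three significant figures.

2.58 m³/s

w_1 = (7.5 − 0.0)/2 = 3.75 m; q_1 = 0.24 × 0.08 × 3.75 = 0.07200 m³/s
w_2 = (11.8 − 0.0)/2 = 5.9 m; q_2 = 0.76 × 0.30 × 5.9 = 1.345 m³/s
w_3 = (14.3 − 7.5)/2 = 3.4 m; q_3 = 0.67 × 0.31 × 3.4 = 0.7062 m³/s
w_4 = (16.9 − 11.8)/2 = 2.55 m; q_4 = 0.54 × 0.28 × 2.55 = 0.3856 m³/s
w_5 = (16.9 − 14.3)/2 = 1.3 m; q_5 = 0.52 × 0.10 × 1.3 = 0.06760 m³/s
Q = Σ qᵢ = 2.577 m³/s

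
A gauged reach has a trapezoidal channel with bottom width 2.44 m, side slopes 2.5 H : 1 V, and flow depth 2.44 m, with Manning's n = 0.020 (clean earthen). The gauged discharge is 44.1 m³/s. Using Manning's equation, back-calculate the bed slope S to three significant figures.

0.00122

A = (b + z·y)·y = (2.44 + 2.5×2.44)×2.44 = 20.84 m²
P = b + 2y√(1+z²) = 2.44 + 2×2.44×√(1+2.5²) = 15.58 m
R = A/P = 20.84/15.58 = 1.337 m
S = (Q·n / (1·A·R^(2/3)))² = (44.1×0.020 / (1×20.84×1.214))² = 0.001216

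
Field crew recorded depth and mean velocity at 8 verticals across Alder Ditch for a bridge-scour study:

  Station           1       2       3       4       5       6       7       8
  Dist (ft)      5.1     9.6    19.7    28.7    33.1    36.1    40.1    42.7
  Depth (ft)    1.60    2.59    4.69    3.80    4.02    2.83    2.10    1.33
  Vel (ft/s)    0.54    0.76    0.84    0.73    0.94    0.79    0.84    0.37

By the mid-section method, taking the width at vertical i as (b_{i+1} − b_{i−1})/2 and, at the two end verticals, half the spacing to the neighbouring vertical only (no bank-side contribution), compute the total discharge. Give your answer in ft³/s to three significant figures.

w_1 = (9.6 − 5.1)/2 = 2.25 ft; q_1 = 0.54 × 1.60 × 2.25 = 1.944 ft³/s
w_2 = (19.7 − 5.1)/2 = 7.3 ft; q_2 = 0.76 × 2.59 × 7.3 = 14.37 ft³/s
w_3 = (28.7 − 9.6)/2 = 9.55 ft; q_3 = 0.84 × 4.69 × 9.55 = 37.62 ft³/s
w_4 = (33.1 − 19.7)/2 = 6.7 ft; q_4 = 0.73 × 3.80 × 6.7 = 18.59 ft³/s
w_5 = (36.1 − 28.7)/2 = 3.7 ft; q_5 = 0.94 × 4.02 × 3.7 = 13.98 ft³/s
w_6 = (40.1 − 33.1)/2 = 3.5 ft; q_6 = 0.79 × 2.83 × 3.5 = 7.825 ft³/s
w_7 = (42.7 − 36.1)/2 = 3.3 ft; q_7 = 0.84 × 2.10 × 3.3 = 5.821 ft³/s
w_8 = (42.7 − 40.1)/2 = 1.3 ft; q_8 = 0.37 × 1.33 × 1.3 = 0.6397 ft³/s
Q = Σ qᵢ = 100.8 ft³/s

101 ft³/s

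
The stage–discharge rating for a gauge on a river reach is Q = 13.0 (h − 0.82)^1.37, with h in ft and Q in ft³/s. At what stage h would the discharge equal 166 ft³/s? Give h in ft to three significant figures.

h − h₀ = (Q/C)^(1/b) = (166/13.0)^(1/1.37) = 6.418 ft
h = 0.82 + 6.418 = 7.238 ft

7.24 ft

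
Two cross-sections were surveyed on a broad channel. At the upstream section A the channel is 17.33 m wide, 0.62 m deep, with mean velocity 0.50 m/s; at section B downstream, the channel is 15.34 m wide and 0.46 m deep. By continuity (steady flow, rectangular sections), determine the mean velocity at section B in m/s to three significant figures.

Q = A₁V₁ = (17.33×0.62) × 0.50 = 5.372 m³/s
A₂ = 15.34 × 0.46 = 7.056 m²
V₂ = Q/A₂ = 5.372/7.056 = 0.7613 m/s

0.761 m/s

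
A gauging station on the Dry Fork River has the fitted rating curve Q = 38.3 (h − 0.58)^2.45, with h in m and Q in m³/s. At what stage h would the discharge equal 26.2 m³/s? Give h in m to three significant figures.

1.44 m

h − h₀ = (Q/C)^(1/b) = (26.2/38.3)^(1/2.45) = 0.8564 m
h = 0.58 + 0.8564 = 1.436 m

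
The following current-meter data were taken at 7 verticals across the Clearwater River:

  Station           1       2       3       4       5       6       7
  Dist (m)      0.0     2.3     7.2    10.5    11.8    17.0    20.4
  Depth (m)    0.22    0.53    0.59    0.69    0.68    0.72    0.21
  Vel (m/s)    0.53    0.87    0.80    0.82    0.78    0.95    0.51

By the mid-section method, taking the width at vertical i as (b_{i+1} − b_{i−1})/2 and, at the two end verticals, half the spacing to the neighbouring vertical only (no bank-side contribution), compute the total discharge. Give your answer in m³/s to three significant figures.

w_1 = (2.3 − 0.0)/2 = 1.15 m; q_1 = 0.53 × 0.22 × 1.15 = 0.1341 m³/s
w_2 = (7.2 − 0.0)/2 = 3.6 m; q_2 = 0.87 × 0.53 × 3.6 = 1.660 m³/s
w_3 = (10.5 − 2.3)/2 = 4.1 m; q_3 = 0.80 × 0.59 × 4.1 = 1.935 m³/s
w_4 = (11.8 − 7.2)/2 = 2.3 m; q_4 = 0.82 × 0.69 × 2.3 = 1.301 m³/s
w_5 = (17.0 − 10.5)/2 = 3.25 m; q_5 = 0.78 × 0.68 × 3.25 = 1.724 m³/s
w_6 = (20.4 − 11.8)/2 = 4.3 m; q_6 = 0.95 × 0.72 × 4.3 = 2.941 m³/s
w_7 = (20.4 − 17.0)/2 = 1.7 m; q_7 = 0.51 × 0.21 × 1.7 = 0.1821 m³/s
Q = Σ qᵢ = 9.878 m³/s

9.88 m³/s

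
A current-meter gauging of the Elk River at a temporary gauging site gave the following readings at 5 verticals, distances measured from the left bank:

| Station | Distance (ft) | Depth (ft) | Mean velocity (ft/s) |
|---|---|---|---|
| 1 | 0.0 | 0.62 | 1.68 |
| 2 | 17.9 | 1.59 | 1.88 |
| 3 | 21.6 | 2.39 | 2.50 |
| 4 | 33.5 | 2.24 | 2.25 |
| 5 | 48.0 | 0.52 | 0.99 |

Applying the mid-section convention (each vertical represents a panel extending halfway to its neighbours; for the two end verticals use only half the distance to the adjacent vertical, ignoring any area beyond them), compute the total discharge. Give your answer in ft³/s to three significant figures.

w_1 = (17.9 − 0.0)/2 = 8.95 ft; q_1 = 1.68 × 0.62 × 8.95 = 9.322 ft³/s
w_2 = (21.6 − 0.0)/2 = 10.8 ft; q_2 = 1.88 × 1.59 × 10.8 = 32.28 ft³/s
w_3 = (33.5 − 17.9)/2 = 7.8 ft; q_3 = 2.50 × 2.39 × 7.8 = 46.61 ft³/s
w_4 = (48.0 − 21.6)/2 = 13.2 ft; q_4 = 2.25 × 2.24 × 13.2 = 66.53 ft³/s
w_5 = (48.0 − 33.5)/2 = 7.25 ft; q_5 = 0.99 × 0.52 × 7.25 = 3.732 ft³/s
Q = Σ qᵢ = 158.5 ft³/s

158 ft³/s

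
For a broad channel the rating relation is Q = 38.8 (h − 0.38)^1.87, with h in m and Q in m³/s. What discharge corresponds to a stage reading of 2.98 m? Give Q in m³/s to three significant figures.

232 m³/s

Q = 38.8 × (2.98 − 0.38)^1.87 = 38.8 × 2.6^1.87 = 231.6 m³/s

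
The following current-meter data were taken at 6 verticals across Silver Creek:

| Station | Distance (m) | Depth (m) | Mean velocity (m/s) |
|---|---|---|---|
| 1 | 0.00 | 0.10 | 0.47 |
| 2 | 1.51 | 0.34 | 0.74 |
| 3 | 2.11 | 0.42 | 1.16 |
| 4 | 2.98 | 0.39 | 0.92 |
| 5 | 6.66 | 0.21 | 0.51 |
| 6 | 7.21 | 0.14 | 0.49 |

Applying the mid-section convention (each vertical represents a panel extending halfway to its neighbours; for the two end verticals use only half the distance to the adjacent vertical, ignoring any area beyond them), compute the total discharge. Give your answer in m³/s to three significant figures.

1.72 m³/s

w_1 = (1.51 − 0.00)/2 = 0.755 m; q_1 = 0.47 × 0.10 × 0.755 = 0.03549 m³/s
w_2 = (2.11 − 0.00)/2 = 1.055 m; q_2 = 0.74 × 0.34 × 1.055 = 0.2654 m³/s
w_3 = (2.98 − 1.51)/2 = 0.735 m; q_3 = 1.16 × 0.42 × 0.735 = 0.3581 m³/s
w_4 = (6.66 − 2.11)/2 = 2.275 m; q_4 = 0.92 × 0.39 × 2.275 = 0.8163 m³/s
w_5 = (7.21 − 2.98)/2 = 2.115 m; q_5 = 0.51 × 0.21 × 2.115 = 0.2265 m³/s
w_6 = (7.21 − 6.66)/2 = 0.275 m; q_6 = 0.49 × 0.14 × 0.275 = 0.01887 m³/s
Q = Σ qᵢ = 1.721 m³/s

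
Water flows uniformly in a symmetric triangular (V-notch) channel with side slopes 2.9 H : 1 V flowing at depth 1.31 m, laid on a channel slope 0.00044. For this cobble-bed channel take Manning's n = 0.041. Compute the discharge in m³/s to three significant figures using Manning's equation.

A = z·y² = 2.9×1.31² = 4.977 m²
P = 2y√(1+z²) = 2×1.31×√(1+2.9²) = 8.037 m
R = A/P = 4.977/8.037 = 0.6192 m
Q = (1/n)·A·R^(2/3)·S^(1/2) = (1/0.041) × 4.977 × 0.6192^(2/3) × 0.00044^(1/2) = 1.850 m³/s

1.85 m³/s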